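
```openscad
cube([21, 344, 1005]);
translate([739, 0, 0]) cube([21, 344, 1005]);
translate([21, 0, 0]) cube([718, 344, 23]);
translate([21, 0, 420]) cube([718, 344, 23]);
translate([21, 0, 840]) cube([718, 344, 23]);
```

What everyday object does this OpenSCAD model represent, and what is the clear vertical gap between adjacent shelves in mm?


A bookshelf. The clear shelf gap is 397 mm.

Two tall side panels with 3 horizontal boards between them — a bookshelf. The first two shelf undersides are at z = 0 and z = 420; with shelf thickness 23, the clear gap is 420 − 0 − 23 = 397 mm.


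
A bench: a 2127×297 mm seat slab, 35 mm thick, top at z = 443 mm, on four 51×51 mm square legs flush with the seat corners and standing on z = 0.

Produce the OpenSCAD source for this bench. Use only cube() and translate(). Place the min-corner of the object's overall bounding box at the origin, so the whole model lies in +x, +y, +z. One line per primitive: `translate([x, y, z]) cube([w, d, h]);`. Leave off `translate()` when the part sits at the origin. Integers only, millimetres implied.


// leg_h = 443 − 35 = 408
translate([0, 0, 408]) cube([2127, 297, 35]);
cube([51, 51, 408]);
translate([0, 246, 0]) cube([51, 51, 408]);
translate([2076, 0, 0]) cube([51, 51, 408]);
translate([2076, 246, 0]) cube([51, 51, 408]);


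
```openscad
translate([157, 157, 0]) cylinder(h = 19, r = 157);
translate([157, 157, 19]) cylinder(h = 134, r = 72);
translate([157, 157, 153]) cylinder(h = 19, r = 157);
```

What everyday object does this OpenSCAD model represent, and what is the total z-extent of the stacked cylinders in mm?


A spool. The overall height is 172 mm.

Three coaxial cylinders, large–small–large — a spool. Two 19 mm flanges and a 134 mm core give 19 + 134 + 19 = 172 mm.


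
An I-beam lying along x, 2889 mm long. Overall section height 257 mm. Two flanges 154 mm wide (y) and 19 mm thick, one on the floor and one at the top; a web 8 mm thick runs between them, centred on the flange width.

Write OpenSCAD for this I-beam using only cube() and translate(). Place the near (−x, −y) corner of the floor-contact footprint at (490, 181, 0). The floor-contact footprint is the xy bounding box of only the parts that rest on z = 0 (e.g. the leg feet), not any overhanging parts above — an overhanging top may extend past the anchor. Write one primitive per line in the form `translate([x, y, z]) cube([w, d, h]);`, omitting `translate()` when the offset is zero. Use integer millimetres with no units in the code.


translate([490, 181, 0]) cube([2889, 154, 19]);
translate([490, 254, 19]) cube([2889, 8, 219]);
translate([490, 181, 238]) cube([2889, 154, 19]);


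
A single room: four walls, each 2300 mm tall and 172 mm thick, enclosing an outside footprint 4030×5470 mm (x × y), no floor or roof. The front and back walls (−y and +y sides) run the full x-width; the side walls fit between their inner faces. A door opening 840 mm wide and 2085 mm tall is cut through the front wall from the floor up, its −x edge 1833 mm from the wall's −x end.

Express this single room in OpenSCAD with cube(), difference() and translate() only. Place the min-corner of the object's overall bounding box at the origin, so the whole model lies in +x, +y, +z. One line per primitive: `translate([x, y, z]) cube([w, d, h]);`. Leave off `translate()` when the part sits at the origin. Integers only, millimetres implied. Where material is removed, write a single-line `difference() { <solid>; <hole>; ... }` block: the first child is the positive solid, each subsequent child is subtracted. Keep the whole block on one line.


difference() { cube([4030, 172, 2300]); translate([1833, 0, 0]) cube([840, 172, 2085]); }
translate([0, 5298, 0]) cube([4030, 172, 2300]);
translate([0, 172, 0]) cube([172, 5126, 2300]);
translate([3858, 172, 0]) cube([172, 5126, 2300]);


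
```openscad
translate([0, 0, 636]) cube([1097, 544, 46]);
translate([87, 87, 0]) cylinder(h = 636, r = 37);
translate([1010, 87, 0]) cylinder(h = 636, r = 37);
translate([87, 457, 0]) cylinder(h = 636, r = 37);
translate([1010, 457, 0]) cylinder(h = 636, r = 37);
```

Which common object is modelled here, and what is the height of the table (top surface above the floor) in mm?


A table. The table height is 682 mm.

A 1097×544×46 slab sits at z = 636 on four Ø74 mm round legs — a table. The top surface is at 636 + 46 = 682 mm.


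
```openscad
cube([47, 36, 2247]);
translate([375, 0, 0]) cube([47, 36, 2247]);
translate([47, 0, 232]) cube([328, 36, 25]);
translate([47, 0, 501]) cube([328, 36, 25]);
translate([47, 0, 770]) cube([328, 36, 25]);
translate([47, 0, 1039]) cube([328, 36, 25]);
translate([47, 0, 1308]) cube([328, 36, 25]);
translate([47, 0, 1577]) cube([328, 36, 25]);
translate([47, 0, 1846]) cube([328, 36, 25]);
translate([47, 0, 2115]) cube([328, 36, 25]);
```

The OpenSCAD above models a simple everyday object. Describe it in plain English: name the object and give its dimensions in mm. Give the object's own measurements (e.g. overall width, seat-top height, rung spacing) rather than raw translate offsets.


A straight ladder. Two 47×36 mm vertical rails, 2247 mm tall, stand 422 mm apart (outside-to-outside) with their front faces coplanar on the −y side. 8 rungs, each 36 mm deep and 25 mm tall, span between the inner faces of the rails, front faces flush with the rails. The lowest rung's underside is at z = 232 mm and rungs are spaced 269 mm apart (underside to underside).


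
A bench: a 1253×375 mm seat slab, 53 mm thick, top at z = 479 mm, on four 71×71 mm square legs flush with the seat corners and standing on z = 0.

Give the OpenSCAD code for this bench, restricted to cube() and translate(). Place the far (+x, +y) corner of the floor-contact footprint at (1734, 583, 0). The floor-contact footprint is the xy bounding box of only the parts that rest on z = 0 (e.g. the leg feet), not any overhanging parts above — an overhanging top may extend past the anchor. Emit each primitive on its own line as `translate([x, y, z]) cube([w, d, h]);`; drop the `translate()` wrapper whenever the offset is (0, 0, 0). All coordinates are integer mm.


// leg_h = 479 − 53 = 426
translate([481, 208, 426]) cube([1253, 375, 53]);
translate([481, 208, 0]) cube([71, 71, 426]);
translate([481, 512, 0]) cube([71, 71, 426]);
translate([1663, 208, 0]) cube([71, 71, 426]);
translate([1663, 512, 0]) cube([71, 71, 426]);


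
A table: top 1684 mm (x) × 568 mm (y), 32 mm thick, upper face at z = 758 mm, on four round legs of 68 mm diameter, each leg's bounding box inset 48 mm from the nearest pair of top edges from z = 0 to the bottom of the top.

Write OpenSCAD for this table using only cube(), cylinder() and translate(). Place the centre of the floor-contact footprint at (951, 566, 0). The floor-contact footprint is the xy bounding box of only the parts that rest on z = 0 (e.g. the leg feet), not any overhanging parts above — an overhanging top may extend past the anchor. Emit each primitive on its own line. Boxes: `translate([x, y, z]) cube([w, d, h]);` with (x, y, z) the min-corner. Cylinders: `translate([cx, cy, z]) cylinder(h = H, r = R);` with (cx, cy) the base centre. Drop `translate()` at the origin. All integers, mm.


translate([109, 282, 726]) cube([1684, 568, 32]);
translate([191, 364, 0]) cylinder(h = 726, r = 34);
translate([1711, 364, 0]) cylinder(h = 726, r = 34);
translate([191, 768, 0]) cylinder(h = 726, r = 34);
translate([1711, 768, 0]) cylinder(h = 726, r = 34);


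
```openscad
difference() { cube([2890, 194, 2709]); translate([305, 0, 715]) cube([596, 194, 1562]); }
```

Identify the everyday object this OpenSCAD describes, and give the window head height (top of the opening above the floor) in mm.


A wall with a window opening. The window head height is 2277 mm.

A wall with a rectangular opening subtracted — a window. Sill at z = 715, opening 1562 mm tall, so the head is at 715 + 1562 = 2277 mm.


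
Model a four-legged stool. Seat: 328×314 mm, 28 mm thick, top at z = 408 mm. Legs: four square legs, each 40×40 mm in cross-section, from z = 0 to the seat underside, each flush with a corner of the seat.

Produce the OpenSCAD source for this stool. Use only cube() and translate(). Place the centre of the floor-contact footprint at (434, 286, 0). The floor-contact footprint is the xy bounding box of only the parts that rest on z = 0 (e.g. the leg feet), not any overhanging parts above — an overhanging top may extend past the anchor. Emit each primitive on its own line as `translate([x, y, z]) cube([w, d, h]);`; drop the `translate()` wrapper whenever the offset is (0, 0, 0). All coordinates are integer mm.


translate([270, 129, 380]) cube([328, 314, 28]);
translate([270, 129, 0]) cube([40, 40, 380]);
translate([558, 129, 0]) cube([40, 40, 380]);
translate([270, 403, 0]) cube([40, 40, 380]);
translate([558, 403, 0]) cube([40, 40, 380]);


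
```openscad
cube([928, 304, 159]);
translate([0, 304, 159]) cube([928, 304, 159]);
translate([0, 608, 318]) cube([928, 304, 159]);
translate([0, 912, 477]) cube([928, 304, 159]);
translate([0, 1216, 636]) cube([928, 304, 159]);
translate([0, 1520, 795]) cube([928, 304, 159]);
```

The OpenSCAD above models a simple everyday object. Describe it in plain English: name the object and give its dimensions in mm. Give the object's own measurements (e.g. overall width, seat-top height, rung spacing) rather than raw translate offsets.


A straight staircase of 6 solid steps. Each step is 928 mm wide (x), 304 mm deep (y, the going) and 159 mm tall (the rise). The first step rests on the floor; each subsequent step sits one going further in +y and one rise higher in +z, directly behind and above the previous step with no overlap.


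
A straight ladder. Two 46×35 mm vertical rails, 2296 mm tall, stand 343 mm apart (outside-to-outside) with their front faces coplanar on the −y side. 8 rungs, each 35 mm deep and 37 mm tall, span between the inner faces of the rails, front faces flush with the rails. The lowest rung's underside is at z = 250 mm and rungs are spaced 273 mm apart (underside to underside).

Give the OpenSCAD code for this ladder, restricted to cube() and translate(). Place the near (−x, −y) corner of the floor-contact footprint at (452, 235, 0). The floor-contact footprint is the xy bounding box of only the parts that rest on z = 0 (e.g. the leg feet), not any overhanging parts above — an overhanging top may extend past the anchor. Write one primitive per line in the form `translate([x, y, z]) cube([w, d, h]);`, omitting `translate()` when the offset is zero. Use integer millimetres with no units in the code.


// rung span = 343 - 2*46 = 251
// rung[k] z = 250 + k*273
translate([452, 235, 0]) cube([46, 35, 2296]);
translate([749, 235, 0]) cube([46, 35, 2296]);
translate([498, 235, 250]) cube([251, 35, 37]);
translate([498, 235, 523]) cube([251, 35, 37]);
translate([498, 235, 796]) cube([251, 35, 37]);
translate([498, 235, 1069]) cube([251, 35, 37]);
translate([498, 235, 1342]) cube([251, 35, 37]);
translate([498, 235, 1615]) cube([251, 35, 37]);
translate([498, 235, 1888]) cube([251, 35, 37]);
translate([498, 235, 2161]) cube([251, 35, 37]);


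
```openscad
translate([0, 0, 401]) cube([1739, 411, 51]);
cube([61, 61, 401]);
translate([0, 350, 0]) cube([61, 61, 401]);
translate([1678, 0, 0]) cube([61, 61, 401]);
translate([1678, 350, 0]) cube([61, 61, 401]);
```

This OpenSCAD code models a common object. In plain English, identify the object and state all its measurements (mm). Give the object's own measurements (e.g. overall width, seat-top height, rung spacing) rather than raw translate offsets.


A bench: a 1739×411 mm seat slab, 51 mm thick, top at z = 452 mm, on four 61×61 mm square legs flush with the seat corners and standing on z = 0.


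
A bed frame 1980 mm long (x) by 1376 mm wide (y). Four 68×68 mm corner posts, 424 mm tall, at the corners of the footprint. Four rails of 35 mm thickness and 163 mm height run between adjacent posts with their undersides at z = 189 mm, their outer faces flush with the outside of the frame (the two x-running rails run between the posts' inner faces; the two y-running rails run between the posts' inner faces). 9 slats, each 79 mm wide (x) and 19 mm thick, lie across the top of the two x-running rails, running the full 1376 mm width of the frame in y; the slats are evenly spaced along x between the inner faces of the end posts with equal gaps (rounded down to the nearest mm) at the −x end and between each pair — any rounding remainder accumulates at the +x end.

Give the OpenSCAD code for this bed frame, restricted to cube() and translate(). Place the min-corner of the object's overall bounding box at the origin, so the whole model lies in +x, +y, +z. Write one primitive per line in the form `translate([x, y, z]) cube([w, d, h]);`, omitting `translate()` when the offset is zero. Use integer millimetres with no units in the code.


cube([68, 68, 424]);
translate([0, 1308, 0]) cube([68, 68, 424]);
translate([1912, 0, 0]) cube([68, 68, 424]);
translate([1912, 1308, 0]) cube([68, 68, 424]);
translate([68, 0, 189]) cube([1844, 35, 163]);
translate([68, 1341, 189]) cube([1844, 35, 163]);
translate([0, 68, 189]) cube([35, 1240, 163]);
translate([1945, 68, 189]) cube([35, 1240, 163]);
translate([181, 0, 352]) cube([79, 1376, 19]);
translate([373, 0, 352]) cube([79, 1376, 19]);
translate([565, 0, 352]) cube([79, 1376, 19]);
translate([757, 0, 352]) cube([79, 1376, 19]);
translate([949, 0, 352]) cube([79, 1376, 19]);
translate([1141, 0, 352]) cube([79, 1376, 19]);
translate([1333, 0, 352]) cube([79, 1376, 19]);
translate([1525, 0, 352]) cube([79, 1376, 19]);
translate([1717, 0, 352]) cube([79, 1376, 19]);


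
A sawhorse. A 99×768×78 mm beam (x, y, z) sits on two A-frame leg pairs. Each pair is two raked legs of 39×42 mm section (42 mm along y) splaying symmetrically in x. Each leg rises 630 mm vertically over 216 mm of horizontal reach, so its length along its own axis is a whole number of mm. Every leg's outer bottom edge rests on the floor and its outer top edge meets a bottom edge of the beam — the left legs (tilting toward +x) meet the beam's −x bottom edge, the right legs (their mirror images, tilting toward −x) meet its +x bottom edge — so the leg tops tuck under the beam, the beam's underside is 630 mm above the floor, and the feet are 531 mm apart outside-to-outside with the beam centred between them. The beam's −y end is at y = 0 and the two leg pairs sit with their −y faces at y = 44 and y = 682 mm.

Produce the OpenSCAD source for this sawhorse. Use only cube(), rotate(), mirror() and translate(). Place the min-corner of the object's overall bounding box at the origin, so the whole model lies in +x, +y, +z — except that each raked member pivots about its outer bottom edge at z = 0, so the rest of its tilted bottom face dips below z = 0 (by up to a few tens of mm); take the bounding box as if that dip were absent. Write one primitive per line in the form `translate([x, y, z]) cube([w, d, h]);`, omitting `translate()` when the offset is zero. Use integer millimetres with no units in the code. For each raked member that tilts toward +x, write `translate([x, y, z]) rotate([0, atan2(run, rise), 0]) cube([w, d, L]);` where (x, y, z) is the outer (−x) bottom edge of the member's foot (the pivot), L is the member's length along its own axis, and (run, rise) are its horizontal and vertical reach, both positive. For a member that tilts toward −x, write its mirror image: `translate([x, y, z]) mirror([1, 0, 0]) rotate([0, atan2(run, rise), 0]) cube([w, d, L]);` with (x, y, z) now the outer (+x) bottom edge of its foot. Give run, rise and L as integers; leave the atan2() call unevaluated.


// leg length = √(216² + 630²) = 666
// right-leg outer foot x = 2·216 + 99 = 531
// beam min-corner = (216, 0, 630)
translate([216, 0, 630]) cube([99, 768, 78]);
translate([0, 44, 0]) rotate([0, atan2(216, 630), 0]) cube([39, 42, 666]);
translate([531, 44, 0]) mirror([1, 0, 0]) rotate([0, atan2(216, 630), 0]) cube([39, 42, 666]);
translate([0, 682, 0]) rotate([0, atan2(216, 630), 0]) cube([39, 42, 666]);
translate([531, 682, 0]) mirror([1, 0, 0]) rotate([0, atan2(216, 630), 0]) cube([39, 42, 666]);


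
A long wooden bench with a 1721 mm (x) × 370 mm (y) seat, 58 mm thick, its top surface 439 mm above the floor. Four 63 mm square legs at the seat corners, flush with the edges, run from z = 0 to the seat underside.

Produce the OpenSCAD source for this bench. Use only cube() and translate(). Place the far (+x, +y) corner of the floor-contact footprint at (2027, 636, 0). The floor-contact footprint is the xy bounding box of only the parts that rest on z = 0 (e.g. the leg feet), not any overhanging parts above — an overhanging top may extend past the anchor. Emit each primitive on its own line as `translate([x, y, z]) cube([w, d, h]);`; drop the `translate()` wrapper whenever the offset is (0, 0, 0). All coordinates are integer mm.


translate([306, 266, 381]) cube([1721, 370, 58]);
translate([306, 266, 0]) cube([63, 63, 381]);
translate([306, 573, 0]) cube([63, 63, 381]);
translate([1964, 266, 0]) cube([63, 63, 381]);
translate([1964, 573, 0]) cube([63, 63, 381]);


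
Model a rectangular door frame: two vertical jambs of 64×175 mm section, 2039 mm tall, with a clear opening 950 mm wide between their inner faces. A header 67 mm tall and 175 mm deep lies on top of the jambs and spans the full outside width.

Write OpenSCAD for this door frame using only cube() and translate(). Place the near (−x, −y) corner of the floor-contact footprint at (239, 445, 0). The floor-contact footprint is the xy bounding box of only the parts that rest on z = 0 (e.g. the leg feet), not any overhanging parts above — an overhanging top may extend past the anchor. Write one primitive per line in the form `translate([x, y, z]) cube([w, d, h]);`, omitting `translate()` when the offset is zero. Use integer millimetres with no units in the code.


translate([239, 445, 0]) cube([64, 175, 2039]);
translate([1253, 445, 0]) cube([64, 175, 2039]);
translate([239, 445, 2039]) cube([1078, 175, 67]);


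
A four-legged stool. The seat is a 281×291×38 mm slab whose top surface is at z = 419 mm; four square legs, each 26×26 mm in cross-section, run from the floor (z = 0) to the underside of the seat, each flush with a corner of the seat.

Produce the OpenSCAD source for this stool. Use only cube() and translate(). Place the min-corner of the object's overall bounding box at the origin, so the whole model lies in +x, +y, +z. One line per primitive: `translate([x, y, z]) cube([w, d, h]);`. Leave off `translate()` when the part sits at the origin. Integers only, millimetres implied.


translate([0, 0, 381]) cube([281, 291, 38]);
cube([26, 26, 381]);
translate([255, 0, 0]) cube([26, 26, 381]);
translate([0, 265, 0]) cube([26, 26, 381]);
translate([255, 265, 0]) cube([26, 26, 381]);


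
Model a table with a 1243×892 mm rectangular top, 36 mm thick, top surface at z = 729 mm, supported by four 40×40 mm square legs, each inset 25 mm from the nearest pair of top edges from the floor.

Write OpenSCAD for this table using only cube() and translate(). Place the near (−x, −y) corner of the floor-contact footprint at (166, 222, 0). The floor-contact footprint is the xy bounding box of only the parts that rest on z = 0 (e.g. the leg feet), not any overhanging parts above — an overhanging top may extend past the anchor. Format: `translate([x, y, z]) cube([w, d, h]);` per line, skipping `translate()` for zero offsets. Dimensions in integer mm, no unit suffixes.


translate([141, 197, 693]) cube([1243, 892, 36]);
translate([166, 222, 0]) cube([40, 40, 693]);
translate([1319, 222, 0]) cube([40, 40, 693]);
translate([166, 1024, 0]) cube([40, 40, 693]);
translate([1319, 1024, 0]) cube([40, 40, 693]);


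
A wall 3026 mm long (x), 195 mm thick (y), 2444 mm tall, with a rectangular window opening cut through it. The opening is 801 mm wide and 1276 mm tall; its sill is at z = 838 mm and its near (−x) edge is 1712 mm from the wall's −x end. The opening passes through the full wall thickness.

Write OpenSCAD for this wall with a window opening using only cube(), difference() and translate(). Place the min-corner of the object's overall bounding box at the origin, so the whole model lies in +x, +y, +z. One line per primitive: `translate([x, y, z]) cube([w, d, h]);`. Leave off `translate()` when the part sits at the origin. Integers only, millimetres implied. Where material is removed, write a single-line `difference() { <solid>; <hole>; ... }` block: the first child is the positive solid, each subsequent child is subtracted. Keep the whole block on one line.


difference() { cube([3026, 195, 2444]); translate([1712, 0, 838]) cube([801, 195, 1276]); }


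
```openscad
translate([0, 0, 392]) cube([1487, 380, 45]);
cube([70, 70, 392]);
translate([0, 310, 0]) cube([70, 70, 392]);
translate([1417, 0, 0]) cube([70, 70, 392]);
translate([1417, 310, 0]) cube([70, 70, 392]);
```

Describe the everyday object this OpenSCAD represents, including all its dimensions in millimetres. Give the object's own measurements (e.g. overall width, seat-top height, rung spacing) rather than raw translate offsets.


A long wooden bench with a 1487 mm (x) × 380 mm (y) seat, 45 mm thick, its top surface 437 mm above the floor. Four 70 mm square legs at the seat corners, flush with the edges, run from z = 0 to the seat underside.


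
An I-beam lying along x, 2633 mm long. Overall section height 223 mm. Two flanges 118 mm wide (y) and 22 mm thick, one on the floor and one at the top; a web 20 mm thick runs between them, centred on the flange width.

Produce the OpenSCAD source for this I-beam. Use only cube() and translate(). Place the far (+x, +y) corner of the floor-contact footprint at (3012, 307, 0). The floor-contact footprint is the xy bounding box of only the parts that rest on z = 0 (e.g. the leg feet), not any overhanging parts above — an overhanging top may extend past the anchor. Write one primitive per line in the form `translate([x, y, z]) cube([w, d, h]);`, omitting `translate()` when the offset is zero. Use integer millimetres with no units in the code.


translate([379, 189, 0]) cube([2633, 118, 22]);
translate([379, 238, 22]) cube([2633, 20, 179]);
translate([379, 189, 201]) cube([2633, 118, 22]);


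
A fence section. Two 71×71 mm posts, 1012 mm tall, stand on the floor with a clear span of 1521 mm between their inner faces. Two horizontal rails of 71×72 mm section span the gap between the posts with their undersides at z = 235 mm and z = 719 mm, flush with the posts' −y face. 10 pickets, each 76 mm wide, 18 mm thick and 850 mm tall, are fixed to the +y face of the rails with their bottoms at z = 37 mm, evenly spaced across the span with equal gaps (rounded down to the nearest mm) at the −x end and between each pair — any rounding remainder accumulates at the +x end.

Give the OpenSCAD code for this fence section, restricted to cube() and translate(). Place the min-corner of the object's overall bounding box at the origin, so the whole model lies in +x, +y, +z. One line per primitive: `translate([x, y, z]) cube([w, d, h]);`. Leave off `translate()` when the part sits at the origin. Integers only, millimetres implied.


cube([71, 71, 1012]);
translate([1592, 0, 0]) cube([71, 71, 1012]);
translate([71, 0, 235]) cube([1521, 71, 72]);
translate([71, 0, 719]) cube([1521, 71, 72]);
translate([140, 71, 37]) cube([76, 18, 850]);
translate([285, 71, 37]) cube([76, 18, 850]);
translate([430, 71, 37]) cube([76, 18, 850]);
translate([575, 71, 37]) cube([76, 18, 850]);
translate([720, 71, 37]) cube([76, 18, 850]);
translate([865, 71, 37]) cube([76, 18, 850]);
translate([1010, 71, 37]) cube([76, 18, 850]);
translate([1155, 71, 37]) cube([76, 18, 850]);
translate([1300, 71, 37]) cube([76, 18, 850]);
translate([1445, 71, 37]) cube([76, 18, 850]);


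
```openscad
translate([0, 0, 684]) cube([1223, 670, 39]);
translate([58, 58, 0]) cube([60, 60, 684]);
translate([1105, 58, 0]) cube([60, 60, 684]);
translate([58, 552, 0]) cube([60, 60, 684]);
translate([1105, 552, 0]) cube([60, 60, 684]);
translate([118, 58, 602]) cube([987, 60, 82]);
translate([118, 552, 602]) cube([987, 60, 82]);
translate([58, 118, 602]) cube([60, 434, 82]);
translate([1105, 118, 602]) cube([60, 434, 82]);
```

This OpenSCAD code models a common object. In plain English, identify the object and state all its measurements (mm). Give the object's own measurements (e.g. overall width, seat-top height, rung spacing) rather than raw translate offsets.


A rectangular dining table. The top is 1223×670×39 mm with its upper surface at z = 723 mm. It stands on four 60×60 mm square legs, each inset 58 mm from the nearest pair of top edges, running from the floor to the underside of the top. Four apron rails, 60 mm thick and 82 mm tall, run between adjacent legs with their top edges flush with the underside of the top and their outer faces flush with the legs' outer faces.


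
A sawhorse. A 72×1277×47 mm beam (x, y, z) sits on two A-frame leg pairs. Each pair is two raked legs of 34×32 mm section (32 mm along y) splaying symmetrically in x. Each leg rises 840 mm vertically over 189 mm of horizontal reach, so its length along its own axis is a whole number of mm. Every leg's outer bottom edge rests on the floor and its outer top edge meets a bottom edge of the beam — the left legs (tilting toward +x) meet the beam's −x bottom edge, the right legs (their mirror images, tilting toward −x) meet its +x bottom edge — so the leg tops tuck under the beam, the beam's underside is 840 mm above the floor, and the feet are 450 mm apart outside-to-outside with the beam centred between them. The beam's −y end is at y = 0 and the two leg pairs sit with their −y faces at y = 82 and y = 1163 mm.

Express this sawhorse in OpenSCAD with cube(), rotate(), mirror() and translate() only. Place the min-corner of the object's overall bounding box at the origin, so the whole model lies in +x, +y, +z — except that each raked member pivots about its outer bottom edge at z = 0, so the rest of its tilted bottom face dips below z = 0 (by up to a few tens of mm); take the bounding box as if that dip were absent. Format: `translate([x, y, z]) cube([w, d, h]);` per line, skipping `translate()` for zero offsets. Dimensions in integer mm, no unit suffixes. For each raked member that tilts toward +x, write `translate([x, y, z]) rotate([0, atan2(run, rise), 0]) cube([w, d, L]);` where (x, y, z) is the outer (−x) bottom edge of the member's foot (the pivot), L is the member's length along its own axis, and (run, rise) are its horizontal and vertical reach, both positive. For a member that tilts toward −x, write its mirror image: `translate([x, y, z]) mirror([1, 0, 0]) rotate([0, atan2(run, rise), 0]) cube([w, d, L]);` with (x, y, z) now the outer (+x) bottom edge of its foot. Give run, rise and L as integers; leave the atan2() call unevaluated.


// leg length = √(189² + 840²) = 861
// right-leg outer foot x = 2·189 + 72 = 450
// beam min-corner = (189, 0, 840)
translate([189, 0, 840]) cube([72, 1277, 47]);
translate([0, 82, 0]) rotate([0, atan2(189, 840), 0]) cube([34, 32, 861]);
translate([450, 82, 0]) mirror([1, 0, 0]) rotate([0, atan2(189, 840), 0]) cube([34, 32, 861]);
translate([0, 1163, 0]) rotate([0, atan2(189, 840), 0]) cube([34, 32, 861]);
translate([450, 1163, 0]) mirror([1, 0, 0]) rotate([0, atan2(189, 840), 0]) cube([34, 32, 861]);


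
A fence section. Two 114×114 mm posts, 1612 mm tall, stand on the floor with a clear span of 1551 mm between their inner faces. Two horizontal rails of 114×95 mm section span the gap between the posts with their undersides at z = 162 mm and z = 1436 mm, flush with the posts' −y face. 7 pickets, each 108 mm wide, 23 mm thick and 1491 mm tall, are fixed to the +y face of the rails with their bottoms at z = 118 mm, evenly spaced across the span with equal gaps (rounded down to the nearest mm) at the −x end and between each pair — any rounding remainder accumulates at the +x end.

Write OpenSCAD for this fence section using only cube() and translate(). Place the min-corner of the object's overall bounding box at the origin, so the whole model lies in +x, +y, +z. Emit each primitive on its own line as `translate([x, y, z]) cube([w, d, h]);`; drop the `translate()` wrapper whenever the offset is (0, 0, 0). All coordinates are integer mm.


cube([114, 114, 1612]);
translate([1665, 0, 0]) cube([114, 114, 1612]);
translate([114, 0, 162]) cube([1551, 114, 95]);
translate([114, 0, 1436]) cube([1551, 114, 95]);
translate([213, 114, 118]) cube([108, 23, 1491]);
translate([420, 114, 118]) cube([108, 23, 1491]);
translate([627, 114, 118]) cube([108, 23, 1491]);
translate([834, 114, 118]) cube([108, 23, 1491]);
translate([1041, 114, 118]) cube([108, 23, 1491]);
translate([1248, 114, 118]) cube([108, 23, 1491]);
translate([1455, 114, 118]) cube([108, 23, 1491]);


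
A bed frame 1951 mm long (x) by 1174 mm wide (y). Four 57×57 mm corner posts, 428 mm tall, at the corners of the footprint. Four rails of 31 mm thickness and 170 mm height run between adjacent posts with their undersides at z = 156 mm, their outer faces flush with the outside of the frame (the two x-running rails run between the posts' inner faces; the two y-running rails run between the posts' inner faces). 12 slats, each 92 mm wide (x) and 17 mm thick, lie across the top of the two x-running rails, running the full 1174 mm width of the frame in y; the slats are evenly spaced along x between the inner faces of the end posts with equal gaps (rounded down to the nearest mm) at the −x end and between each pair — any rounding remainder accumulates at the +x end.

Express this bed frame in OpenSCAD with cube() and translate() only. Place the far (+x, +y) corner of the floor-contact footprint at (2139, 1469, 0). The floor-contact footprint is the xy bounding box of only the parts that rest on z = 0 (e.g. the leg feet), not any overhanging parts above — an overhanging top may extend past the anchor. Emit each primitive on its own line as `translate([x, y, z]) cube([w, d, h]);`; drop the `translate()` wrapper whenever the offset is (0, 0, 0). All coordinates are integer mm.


translate([188, 295, 0]) cube([57, 57, 428]);
translate([188, 1412, 0]) cube([57, 57, 428]);
translate([2082, 295, 0]) cube([57, 57, 428]);
translate([2082, 1412, 0]) cube([57, 57, 428]);
translate([245, 295, 156]) cube([1837, 31, 170]);
translate([245, 1438, 156]) cube([1837, 31, 170]);
translate([188, 352, 156]) cube([31, 1060, 170]);
translate([2108, 352, 156]) cube([31, 1060, 170]);
translate([301, 295, 326]) cube([92, 1174, 17]);
translate([449, 295, 326]) cube([92, 1174, 17]);
translate([597, 295, 326]) cube([92, 1174, 17]);
translate([745, 295, 326]) cube([92, 1174, 17]);
translate([893, 295, 326]) cube([92, 1174, 17]);
translate([1041, 295, 326]) cube([92, 1174, 17]);
translate([1189, 295, 326]) cube([92, 1174, 17]);
translate([1337, 295, 326]) cube([92, 1174, 17]);
translate([1485, 295, 326]) cube([92, 1174, 17]);
translate([1633, 295, 326]) cube([92, 1174, 17]);
translate([1781, 295, 326]) cube([92, 1174, 17]);
translate([1929, 295, 326]) cube([92, 1174, 17]);


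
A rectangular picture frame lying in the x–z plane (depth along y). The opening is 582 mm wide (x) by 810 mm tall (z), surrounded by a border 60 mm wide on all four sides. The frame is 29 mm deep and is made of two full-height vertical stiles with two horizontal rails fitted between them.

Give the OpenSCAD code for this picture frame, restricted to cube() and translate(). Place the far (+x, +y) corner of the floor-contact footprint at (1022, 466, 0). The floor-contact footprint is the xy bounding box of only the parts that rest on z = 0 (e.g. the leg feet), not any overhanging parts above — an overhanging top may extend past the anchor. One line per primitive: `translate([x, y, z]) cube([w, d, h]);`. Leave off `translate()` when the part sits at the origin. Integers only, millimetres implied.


translate([320, 437, 0]) cube([60, 29, 930]);
translate([962, 437, 0]) cube([60, 29, 930]);
translate([380, 437, 0]) cube([582, 29, 60]);
translate([380, 437, 870]) cube([582, 29, 60]);


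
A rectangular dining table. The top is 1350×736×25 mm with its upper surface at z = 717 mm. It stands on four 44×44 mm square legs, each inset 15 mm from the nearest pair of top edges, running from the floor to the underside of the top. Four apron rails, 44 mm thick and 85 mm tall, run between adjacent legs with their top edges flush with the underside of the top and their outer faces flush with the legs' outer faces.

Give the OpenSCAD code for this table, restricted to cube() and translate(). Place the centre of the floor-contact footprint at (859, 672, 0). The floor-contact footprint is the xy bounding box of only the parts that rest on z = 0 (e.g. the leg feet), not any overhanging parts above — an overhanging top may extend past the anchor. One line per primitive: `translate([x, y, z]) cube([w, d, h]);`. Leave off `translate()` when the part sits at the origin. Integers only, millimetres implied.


// leg_h = 717 - 25 = 692
// apron z = 692 - 85 = 607
translate([184, 304, 692]) cube([1350, 736, 25]);
translate([199, 319, 0]) cube([44, 44, 692]);
translate([1475, 319, 0]) cube([44, 44, 692]);
translate([199, 981, 0]) cube([44, 44, 692]);
translate([1475, 981, 0]) cube([44, 44, 692]);
translate([243, 319, 607]) cube([1232, 44, 85]);
translate([243, 981, 607]) cube([1232, 44, 85]);
translate([199, 363, 607]) cube([44, 618, 85]);
translate([1475, 363, 607]) cube([44, 618, 85]);


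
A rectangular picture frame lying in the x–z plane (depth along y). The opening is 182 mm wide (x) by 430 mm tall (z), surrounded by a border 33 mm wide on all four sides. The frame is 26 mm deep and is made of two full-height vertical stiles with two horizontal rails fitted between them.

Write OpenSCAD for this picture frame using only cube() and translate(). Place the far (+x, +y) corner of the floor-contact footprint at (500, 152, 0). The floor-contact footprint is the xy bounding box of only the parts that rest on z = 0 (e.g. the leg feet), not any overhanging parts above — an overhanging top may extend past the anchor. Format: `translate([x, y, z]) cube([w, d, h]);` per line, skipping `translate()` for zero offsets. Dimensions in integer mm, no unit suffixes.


translate([252, 126, 0]) cube([33, 26, 496]);
translate([467, 126, 0]) cube([33, 26, 496]);
translate([285, 126, 0]) cube([182, 26, 33]);
translate([285, 126, 463]) cube([182, 26, 33]);


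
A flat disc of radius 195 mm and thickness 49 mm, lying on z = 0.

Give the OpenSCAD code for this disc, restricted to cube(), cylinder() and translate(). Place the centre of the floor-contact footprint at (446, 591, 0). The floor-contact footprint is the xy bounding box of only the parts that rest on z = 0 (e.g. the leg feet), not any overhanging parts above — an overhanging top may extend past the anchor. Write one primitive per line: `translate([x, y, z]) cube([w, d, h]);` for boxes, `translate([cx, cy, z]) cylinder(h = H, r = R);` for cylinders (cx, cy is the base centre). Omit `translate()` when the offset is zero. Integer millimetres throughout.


translate([446, 591, 0]) cylinder(h = 49, r = 195);


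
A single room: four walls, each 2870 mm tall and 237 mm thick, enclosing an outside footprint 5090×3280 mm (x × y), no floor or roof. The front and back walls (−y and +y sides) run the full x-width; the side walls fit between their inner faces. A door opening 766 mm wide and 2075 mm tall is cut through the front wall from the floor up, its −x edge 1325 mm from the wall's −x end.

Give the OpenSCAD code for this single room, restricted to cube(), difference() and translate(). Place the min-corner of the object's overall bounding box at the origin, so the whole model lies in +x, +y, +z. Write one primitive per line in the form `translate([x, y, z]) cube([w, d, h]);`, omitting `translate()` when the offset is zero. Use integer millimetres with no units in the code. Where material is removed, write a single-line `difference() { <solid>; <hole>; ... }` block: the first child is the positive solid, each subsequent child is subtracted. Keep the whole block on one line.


difference() { cube([5090, 237, 2870]); translate([1325, 0, 0]) cube([766, 237, 2075]); }
translate([0, 3043, 0]) cube([5090, 237, 2870]);
translate([0, 237, 0]) cube([237, 2806, 2870]);
translate([4853, 237, 0]) cube([237, 2806, 2870]);


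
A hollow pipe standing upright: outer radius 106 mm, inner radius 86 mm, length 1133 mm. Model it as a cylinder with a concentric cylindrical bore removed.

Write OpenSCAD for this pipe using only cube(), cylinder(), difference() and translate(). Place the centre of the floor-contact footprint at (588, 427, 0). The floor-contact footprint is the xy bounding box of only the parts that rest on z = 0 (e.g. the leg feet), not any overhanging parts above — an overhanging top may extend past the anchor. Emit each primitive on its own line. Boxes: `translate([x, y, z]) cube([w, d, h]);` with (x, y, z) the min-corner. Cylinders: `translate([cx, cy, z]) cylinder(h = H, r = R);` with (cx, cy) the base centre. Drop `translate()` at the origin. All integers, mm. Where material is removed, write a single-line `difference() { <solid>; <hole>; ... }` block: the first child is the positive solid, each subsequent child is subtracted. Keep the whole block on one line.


difference() { translate([588, 427, 0]) cylinder(h = 1133, r = 106); translate([588, 427, 0]) cylinder(h = 1133, r = 86); }


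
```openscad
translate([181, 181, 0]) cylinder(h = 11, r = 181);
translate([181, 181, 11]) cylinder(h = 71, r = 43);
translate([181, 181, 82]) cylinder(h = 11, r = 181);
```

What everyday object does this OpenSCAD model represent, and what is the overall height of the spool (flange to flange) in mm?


A spool. The overall height is 93 mm.

Three coaxial cylinders, large–small–large — a spool. Two 11 mm flanges and a 71 mm core give 11 + 71 + 11 = 93 mm.


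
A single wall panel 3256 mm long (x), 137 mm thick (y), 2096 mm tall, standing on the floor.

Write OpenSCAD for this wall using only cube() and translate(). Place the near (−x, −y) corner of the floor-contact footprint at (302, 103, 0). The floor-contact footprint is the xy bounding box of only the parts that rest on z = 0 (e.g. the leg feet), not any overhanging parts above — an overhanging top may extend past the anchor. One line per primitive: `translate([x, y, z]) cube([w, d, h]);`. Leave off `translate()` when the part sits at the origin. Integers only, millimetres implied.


translate([302, 103, 0]) cube([3256, 137, 2096]);


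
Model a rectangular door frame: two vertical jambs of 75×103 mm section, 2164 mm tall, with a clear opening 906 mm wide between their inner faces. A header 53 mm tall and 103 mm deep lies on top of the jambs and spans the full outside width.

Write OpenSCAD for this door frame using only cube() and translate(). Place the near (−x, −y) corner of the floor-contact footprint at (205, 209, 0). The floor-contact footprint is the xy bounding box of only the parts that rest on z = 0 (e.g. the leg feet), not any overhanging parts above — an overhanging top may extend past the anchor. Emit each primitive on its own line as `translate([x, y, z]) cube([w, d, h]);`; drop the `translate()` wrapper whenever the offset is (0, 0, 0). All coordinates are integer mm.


translate([205, 209, 0]) cube([75, 103, 2164]);
translate([1186, 209, 0]) cube([75, 103, 2164]);
translate([205, 209, 2164]) cube([1056, 103, 53]);


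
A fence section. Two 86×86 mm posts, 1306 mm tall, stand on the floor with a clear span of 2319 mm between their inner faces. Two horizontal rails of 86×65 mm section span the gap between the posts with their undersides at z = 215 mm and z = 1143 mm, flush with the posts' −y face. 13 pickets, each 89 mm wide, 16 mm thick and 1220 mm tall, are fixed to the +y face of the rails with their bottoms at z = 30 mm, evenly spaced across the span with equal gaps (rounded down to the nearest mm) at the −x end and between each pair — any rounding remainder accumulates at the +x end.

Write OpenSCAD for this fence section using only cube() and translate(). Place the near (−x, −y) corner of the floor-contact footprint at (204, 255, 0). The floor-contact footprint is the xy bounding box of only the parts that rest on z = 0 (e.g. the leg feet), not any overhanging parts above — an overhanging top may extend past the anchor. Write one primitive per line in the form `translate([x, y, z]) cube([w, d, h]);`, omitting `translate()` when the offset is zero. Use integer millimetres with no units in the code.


translate([204, 255, 0]) cube([86, 86, 1306]);
translate([2609, 255, 0]) cube([86, 86, 1306]);
translate([290, 255, 215]) cube([2319, 86, 65]);
translate([290, 255, 1143]) cube([2319, 86, 65]);
translate([373, 341, 30]) cube([89, 16, 1220]);
translate([545, 341, 30]) cube([89, 16, 1220]);
translate([717, 341, 30]) cube([89, 16, 1220]);
translate([889, 341, 30]) cube([89, 16, 1220]);
translate([1061, 341, 30]) cube([89, 16, 1220]);
translate([1233, 341, 30]) cube([89, 16, 1220]);
translate([1405, 341, 30]) cube([89, 16, 1220]);
translate([1577, 341, 30]) cube([89, 16, 1220]);
translate([1749, 341, 30]) cube([89, 16, 1220]);
translate([1921, 341, 30]) cube([89, 16, 1220]);
translate([2093, 341, 30]) cube([89, 16, 1220]);
translate([2265, 341, 30]) cube([89, 16, 1220]);
translate([2437, 341, 30]) cube([89, 16, 1220]);
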